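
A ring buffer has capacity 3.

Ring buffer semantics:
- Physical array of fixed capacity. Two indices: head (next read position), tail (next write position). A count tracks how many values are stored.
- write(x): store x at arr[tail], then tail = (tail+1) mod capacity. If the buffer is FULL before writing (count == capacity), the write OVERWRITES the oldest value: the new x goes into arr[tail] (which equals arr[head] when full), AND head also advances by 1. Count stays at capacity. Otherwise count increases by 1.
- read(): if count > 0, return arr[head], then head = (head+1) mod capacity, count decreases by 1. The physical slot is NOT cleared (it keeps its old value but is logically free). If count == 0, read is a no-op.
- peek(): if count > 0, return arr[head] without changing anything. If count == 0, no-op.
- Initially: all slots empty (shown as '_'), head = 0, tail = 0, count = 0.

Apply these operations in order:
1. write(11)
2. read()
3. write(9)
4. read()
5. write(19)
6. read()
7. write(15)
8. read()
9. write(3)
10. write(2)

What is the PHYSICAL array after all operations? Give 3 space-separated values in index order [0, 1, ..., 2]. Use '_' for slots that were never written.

After op 1 (write(11)): arr=[11 _ _] head=0 tail=1 count=1
After op 2 (read()): arr=[11 _ _] head=1 tail=1 count=0
After op 3 (write(9)): arr=[11 9 _] head=1 tail=2 count=1
After op 4 (read()): arr=[11 9 _] head=2 tail=2 count=0
After op 5 (write(19)): arr=[11 9 19] head=2 tail=0 count=1
After op 6 (read()): arr=[11 9 19] head=0 tail=0 count=0
After op 7 (write(15)): arr=[15 9 19] head=0 tail=1 count=1
After op 8 (read()): arr=[15 9 19] head=1 tail=1 count=0
After op 9 (write(3)): arr=[15 3 19] head=1 tail=2 count=1
After op 10 (write(2)): arr=[15 3 2] head=1 tail=0 count=2

Answer: 15 3 2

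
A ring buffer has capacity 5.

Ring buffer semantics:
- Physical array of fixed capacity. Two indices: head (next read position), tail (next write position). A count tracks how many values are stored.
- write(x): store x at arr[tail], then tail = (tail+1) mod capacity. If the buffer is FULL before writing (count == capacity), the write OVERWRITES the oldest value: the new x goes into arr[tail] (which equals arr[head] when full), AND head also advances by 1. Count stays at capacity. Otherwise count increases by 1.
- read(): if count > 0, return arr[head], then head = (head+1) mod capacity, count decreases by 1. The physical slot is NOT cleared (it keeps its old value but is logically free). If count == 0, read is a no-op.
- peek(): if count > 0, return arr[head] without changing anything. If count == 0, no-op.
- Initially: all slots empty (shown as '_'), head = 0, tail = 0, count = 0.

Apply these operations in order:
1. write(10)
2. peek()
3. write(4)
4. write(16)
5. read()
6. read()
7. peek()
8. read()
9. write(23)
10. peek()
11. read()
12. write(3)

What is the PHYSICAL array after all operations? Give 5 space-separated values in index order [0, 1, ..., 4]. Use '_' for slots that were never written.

After op 1 (write(10)): arr=[10 _ _ _ _] head=0 tail=1 count=1
After op 2 (peek()): arr=[10 _ _ _ _] head=0 tail=1 count=1
After op 3 (write(4)): arr=[10 4 _ _ _] head=0 tail=2 count=2
After op 4 (write(16)): arr=[10 4 16 _ _] head=0 tail=3 count=3
After op 5 (read()): arr=[10 4 16 _ _] head=1 tail=3 count=2
After op 6 (read()): arr=[10 4 16 _ _] head=2 tail=3 count=1
After op 7 (peek()): arr=[10 4 16 _ _] head=2 tail=3 count=1
After op 8 (read()): arr=[10 4 16 _ _] head=3 tail=3 count=0
After op 9 (write(23)): arr=[10 4 16 23 _] head=3 tail=4 count=1
After op 10 (peek()): arr=[10 4 16 23 _] head=3 tail=4 count=1
After op 11 (read()): arr=[10 4 16 23 _] head=4 tail=4 count=0
After op 12 (write(3)): arr=[10 4 16 23 3] head=4 tail=0 count=1

Answer: 10 4 16 23 3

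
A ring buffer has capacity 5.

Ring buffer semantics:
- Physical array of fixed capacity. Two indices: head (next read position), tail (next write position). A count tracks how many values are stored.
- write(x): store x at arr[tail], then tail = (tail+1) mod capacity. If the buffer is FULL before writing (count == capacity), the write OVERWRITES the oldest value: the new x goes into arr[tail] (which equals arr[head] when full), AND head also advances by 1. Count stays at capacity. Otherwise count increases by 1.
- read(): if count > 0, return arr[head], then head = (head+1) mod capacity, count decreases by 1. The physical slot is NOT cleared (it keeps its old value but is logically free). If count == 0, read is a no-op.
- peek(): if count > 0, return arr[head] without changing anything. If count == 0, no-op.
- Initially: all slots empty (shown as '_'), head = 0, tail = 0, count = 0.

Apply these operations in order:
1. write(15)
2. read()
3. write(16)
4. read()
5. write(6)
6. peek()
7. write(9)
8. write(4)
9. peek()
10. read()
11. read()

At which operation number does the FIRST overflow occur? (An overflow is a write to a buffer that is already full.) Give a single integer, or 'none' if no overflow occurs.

Answer: none

Derivation:
After op 1 (write(15)): arr=[15 _ _ _ _] head=0 tail=1 count=1
After op 2 (read()): arr=[15 _ _ _ _] head=1 tail=1 count=0
After op 3 (write(16)): arr=[15 16 _ _ _] head=1 tail=2 count=1
After op 4 (read()): arr=[15 16 _ _ _] head=2 tail=2 count=0
After op 5 (write(6)): arr=[15 16 6 _ _] head=2 tail=3 count=1
After op 6 (peek()): arr=[15 16 6 _ _] head=2 tail=3 count=1
After op 7 (write(9)): arr=[15 16 6 9 _] head=2 tail=4 count=2
After op 8 (write(4)): arr=[15 16 6 9 4] head=2 tail=0 count=3
After op 9 (peek()): arr=[15 16 6 9 4] head=2 tail=0 count=3
After op 10 (read()): arr=[15 16 6 9 4] head=3 tail=0 count=2
After op 11 (read()): arr=[15 16 6 9 4] head=4 tail=0 count=1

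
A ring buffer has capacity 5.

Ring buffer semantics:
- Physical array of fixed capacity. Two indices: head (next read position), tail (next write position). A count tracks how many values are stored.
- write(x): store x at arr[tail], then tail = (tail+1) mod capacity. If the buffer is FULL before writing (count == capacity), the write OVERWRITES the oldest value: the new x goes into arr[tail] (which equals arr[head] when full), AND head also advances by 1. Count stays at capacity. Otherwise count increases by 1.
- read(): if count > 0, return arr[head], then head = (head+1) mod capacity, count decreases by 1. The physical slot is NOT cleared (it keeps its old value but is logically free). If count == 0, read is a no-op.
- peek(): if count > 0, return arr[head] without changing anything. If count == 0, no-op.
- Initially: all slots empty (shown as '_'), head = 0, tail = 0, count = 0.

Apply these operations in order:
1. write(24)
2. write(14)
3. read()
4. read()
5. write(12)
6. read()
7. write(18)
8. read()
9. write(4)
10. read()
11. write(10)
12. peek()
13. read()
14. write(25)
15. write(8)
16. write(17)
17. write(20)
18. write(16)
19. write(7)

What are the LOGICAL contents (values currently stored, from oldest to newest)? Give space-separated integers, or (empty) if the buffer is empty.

After op 1 (write(24)): arr=[24 _ _ _ _] head=0 tail=1 count=1
After op 2 (write(14)): arr=[24 14 _ _ _] head=0 tail=2 count=2
After op 3 (read()): arr=[24 14 _ _ _] head=1 tail=2 count=1
After op 4 (read()): arr=[24 14 _ _ _] head=2 tail=2 count=0
After op 5 (write(12)): arr=[24 14 12 _ _] head=2 tail=3 count=1
After op 6 (read()): arr=[24 14 12 _ _] head=3 tail=3 count=0
After op 7 (write(18)): arr=[24 14 12 18 _] head=3 tail=4 count=1
After op 8 (read()): arr=[24 14 12 18 _] head=4 tail=4 count=0
After op 9 (write(4)): arr=[24 14 12 18 4] head=4 tail=0 count=1
After op 10 (read()): arr=[24 14 12 18 4] head=0 tail=0 count=0
After op 11 (write(10)): arr=[10 14 12 18 4] head=0 tail=1 count=1
After op 12 (peek()): arr=[10 14 12 18 4] head=0 tail=1 count=1
After op 13 (read()): arr=[10 14 12 18 4] head=1 tail=1 count=0
After op 14 (write(25)): arr=[10 25 12 18 4] head=1 tail=2 count=1
After op 15 (write(8)): arr=[10 25 8 18 4] head=1 tail=3 count=2
After op 16 (write(17)): arr=[10 25 8 17 4] head=1 tail=4 count=3
After op 17 (write(20)): arr=[10 25 8 17 20] head=1 tail=0 count=4
After op 18 (write(16)): arr=[16 25 8 17 20] head=1 tail=1 count=5
After op 19 (write(7)): arr=[16 7 8 17 20] head=2 tail=2 count=5

Answer: 8 17 20 16 7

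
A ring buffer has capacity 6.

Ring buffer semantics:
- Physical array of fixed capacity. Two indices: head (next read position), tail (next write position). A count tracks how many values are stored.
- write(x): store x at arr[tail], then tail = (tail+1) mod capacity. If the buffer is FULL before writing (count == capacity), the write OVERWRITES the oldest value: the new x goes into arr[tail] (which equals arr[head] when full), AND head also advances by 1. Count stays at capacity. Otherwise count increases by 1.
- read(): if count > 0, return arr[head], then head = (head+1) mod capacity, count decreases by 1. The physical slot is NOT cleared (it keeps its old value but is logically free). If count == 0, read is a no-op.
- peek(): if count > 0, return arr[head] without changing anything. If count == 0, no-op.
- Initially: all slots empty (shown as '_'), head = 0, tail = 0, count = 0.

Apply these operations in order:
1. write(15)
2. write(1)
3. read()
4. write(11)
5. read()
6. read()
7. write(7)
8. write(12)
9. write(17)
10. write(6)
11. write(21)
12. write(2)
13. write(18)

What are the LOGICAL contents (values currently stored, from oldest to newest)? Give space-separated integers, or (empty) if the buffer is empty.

Answer: 12 17 6 21 2 18

Derivation:
After op 1 (write(15)): arr=[15 _ _ _ _ _] head=0 tail=1 count=1
After op 2 (write(1)): arr=[15 1 _ _ _ _] head=0 tail=2 count=2
After op 3 (read()): arr=[15 1 _ _ _ _] head=1 tail=2 count=1
After op 4 (write(11)): arr=[15 1 11 _ _ _] head=1 tail=3 count=2
After op 5 (read()): arr=[15 1 11 _ _ _] head=2 tail=3 count=1
After op 6 (read()): arr=[15 1 11 _ _ _] head=3 tail=3 count=0
After op 7 (write(7)): arr=[15 1 11 7 _ _] head=3 tail=4 count=1
After op 8 (write(12)): arr=[15 1 11 7 12 _] head=3 tail=5 count=2
After op 9 (write(17)): arr=[15 1 11 7 12 17] head=3 tail=0 count=3
After op 10 (write(6)): arr=[6 1 11 7 12 17] head=3 tail=1 count=4
After op 11 (write(21)): arr=[6 21 11 7 12 17] head=3 tail=2 count=5
After op 12 (write(2)): arr=[6 21 2 7 12 17] head=3 tail=3 count=6
After op 13 (write(18)): arr=[6 21 2 18 12 17] head=4 tail=4 count=6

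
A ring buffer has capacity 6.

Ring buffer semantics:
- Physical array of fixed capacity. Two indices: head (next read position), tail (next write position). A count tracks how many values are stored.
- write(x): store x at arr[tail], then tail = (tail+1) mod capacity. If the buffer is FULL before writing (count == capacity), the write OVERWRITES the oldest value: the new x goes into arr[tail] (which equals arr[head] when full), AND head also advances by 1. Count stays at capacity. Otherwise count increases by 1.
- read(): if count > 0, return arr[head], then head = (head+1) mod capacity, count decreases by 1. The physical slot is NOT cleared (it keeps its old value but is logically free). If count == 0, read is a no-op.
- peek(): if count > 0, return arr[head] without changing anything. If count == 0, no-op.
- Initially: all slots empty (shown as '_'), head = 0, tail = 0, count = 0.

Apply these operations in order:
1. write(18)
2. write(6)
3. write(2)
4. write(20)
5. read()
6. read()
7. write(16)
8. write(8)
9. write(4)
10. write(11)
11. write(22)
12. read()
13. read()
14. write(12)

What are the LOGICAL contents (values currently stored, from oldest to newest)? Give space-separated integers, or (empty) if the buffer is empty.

After op 1 (write(18)): arr=[18 _ _ _ _ _] head=0 tail=1 count=1
After op 2 (write(6)): arr=[18 6 _ _ _ _] head=0 tail=2 count=2
After op 3 (write(2)): arr=[18 6 2 _ _ _] head=0 tail=3 count=3
After op 4 (write(20)): arr=[18 6 2 20 _ _] head=0 tail=4 count=4
After op 5 (read()): arr=[18 6 2 20 _ _] head=1 tail=4 count=3
After op 6 (read()): arr=[18 6 2 20 _ _] head=2 tail=4 count=2
After op 7 (write(16)): arr=[18 6 2 20 16 _] head=2 tail=5 count=3
After op 8 (write(8)): arr=[18 6 2 20 16 8] head=2 tail=0 count=4
After op 9 (write(4)): arr=[4 6 2 20 16 8] head=2 tail=1 count=5
After op 10 (write(11)): arr=[4 11 2 20 16 8] head=2 tail=2 count=6
After op 11 (write(22)): arr=[4 11 22 20 16 8] head=3 tail=3 count=6
After op 12 (read()): arr=[4 11 22 20 16 8] head=4 tail=3 count=5
After op 13 (read()): arr=[4 11 22 20 16 8] head=5 tail=3 count=4
After op 14 (write(12)): arr=[4 11 22 12 16 8] head=5 tail=4 count=5

Answer: 8 4 11 22 12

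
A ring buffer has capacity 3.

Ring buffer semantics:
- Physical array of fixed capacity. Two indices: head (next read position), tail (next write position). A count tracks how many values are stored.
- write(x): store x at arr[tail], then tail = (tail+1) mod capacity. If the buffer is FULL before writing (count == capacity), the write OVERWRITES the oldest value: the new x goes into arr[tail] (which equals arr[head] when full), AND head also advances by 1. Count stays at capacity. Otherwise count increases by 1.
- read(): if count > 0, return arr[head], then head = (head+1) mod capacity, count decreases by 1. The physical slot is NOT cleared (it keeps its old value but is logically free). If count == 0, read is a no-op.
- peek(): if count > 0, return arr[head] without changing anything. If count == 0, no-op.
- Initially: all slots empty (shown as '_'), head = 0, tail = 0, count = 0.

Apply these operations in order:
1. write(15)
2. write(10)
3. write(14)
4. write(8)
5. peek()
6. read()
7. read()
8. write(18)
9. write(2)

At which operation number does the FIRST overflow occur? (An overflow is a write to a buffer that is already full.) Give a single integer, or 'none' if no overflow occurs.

Answer: 4

Derivation:
After op 1 (write(15)): arr=[15 _ _] head=0 tail=1 count=1
After op 2 (write(10)): arr=[15 10 _] head=0 tail=2 count=2
After op 3 (write(14)): arr=[15 10 14] head=0 tail=0 count=3
After op 4 (write(8)): arr=[8 10 14] head=1 tail=1 count=3
After op 5 (peek()): arr=[8 10 14] head=1 tail=1 count=3
After op 6 (read()): arr=[8 10 14] head=2 tail=1 count=2
After op 7 (read()): arr=[8 10 14] head=0 tail=1 count=1
After op 8 (write(18)): arr=[8 18 14] head=0 tail=2 count=2
After op 9 (write(2)): arr=[8 18 2] head=0 tail=0 count=3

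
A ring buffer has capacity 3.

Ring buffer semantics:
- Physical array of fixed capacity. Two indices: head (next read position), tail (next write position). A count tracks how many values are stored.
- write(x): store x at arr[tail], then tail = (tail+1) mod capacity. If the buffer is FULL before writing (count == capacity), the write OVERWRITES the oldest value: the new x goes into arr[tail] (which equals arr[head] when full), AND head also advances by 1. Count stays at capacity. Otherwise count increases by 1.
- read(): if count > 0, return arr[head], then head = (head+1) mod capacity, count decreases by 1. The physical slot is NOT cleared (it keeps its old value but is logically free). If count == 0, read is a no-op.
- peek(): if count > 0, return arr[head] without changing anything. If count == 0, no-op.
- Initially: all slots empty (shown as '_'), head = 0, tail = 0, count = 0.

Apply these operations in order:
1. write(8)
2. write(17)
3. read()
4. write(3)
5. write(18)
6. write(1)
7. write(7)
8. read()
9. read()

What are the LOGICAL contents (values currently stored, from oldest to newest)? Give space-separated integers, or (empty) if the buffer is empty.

Answer: 7

Derivation:
After op 1 (write(8)): arr=[8 _ _] head=0 tail=1 count=1
After op 2 (write(17)): arr=[8 17 _] head=0 tail=2 count=2
After op 3 (read()): arr=[8 17 _] head=1 tail=2 count=1
After op 4 (write(3)): arr=[8 17 3] head=1 tail=0 count=2
After op 5 (write(18)): arr=[18 17 3] head=1 tail=1 count=3
After op 6 (write(1)): arr=[18 1 3] head=2 tail=2 count=3
After op 7 (write(7)): arr=[18 1 7] head=0 tail=0 count=3
After op 8 (read()): arr=[18 1 7] head=1 tail=0 count=2
After op 9 (read()): arr=[18 1 7] head=2 tail=0 count=1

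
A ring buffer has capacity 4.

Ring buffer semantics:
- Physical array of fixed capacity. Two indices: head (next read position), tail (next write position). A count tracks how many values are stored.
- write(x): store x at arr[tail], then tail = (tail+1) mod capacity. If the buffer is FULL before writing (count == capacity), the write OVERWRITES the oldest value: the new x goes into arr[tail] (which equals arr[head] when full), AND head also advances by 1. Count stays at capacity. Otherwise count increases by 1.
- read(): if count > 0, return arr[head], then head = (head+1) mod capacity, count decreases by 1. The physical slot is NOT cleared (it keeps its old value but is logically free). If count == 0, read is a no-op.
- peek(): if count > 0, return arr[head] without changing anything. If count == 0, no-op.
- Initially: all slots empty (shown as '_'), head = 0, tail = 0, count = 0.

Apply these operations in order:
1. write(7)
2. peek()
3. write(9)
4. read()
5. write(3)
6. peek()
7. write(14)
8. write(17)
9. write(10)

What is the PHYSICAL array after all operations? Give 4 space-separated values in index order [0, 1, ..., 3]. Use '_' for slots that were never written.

Answer: 17 10 3 14

Derivation:
After op 1 (write(7)): arr=[7 _ _ _] head=0 tail=1 count=1
After op 2 (peek()): arr=[7 _ _ _] head=0 tail=1 count=1
After op 3 (write(9)): arr=[7 9 _ _] head=0 tail=2 count=2
After op 4 (read()): arr=[7 9 _ _] head=1 tail=2 count=1
After op 5 (write(3)): arr=[7 9 3 _] head=1 tail=3 count=2
After op 6 (peek()): arr=[7 9 3 _] head=1 tail=3 count=2
After op 7 (write(14)): arr=[7 9 3 14] head=1 tail=0 count=3
After op 8 (write(17)): arr=[17 9 3 14] head=1 tail=1 count=4
After op 9 (write(10)): arr=[17 10 3 14] head=2 tail=2 count=4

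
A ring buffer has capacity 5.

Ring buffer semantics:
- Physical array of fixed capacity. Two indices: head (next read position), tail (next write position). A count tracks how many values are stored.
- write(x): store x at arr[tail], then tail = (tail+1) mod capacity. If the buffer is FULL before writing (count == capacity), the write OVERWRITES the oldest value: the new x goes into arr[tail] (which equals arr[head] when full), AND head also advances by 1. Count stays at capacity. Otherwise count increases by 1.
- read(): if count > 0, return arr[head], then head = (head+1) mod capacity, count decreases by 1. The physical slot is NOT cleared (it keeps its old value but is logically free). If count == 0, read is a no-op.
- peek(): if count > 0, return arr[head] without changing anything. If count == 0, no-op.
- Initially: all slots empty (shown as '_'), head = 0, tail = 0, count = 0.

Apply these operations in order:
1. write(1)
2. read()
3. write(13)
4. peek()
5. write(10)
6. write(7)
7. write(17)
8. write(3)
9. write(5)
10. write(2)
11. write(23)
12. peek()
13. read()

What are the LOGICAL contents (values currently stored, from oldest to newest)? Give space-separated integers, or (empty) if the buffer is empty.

Answer: 3 5 2 23

Derivation:
After op 1 (write(1)): arr=[1 _ _ _ _] head=0 tail=1 count=1
After op 2 (read()): arr=[1 _ _ _ _] head=1 tail=1 count=0
After op 3 (write(13)): arr=[1 13 _ _ _] head=1 tail=2 count=1
After op 4 (peek()): arr=[1 13 _ _ _] head=1 tail=2 count=1
After op 5 (write(10)): arr=[1 13 10 _ _] head=1 tail=3 count=2
After op 6 (write(7)): arr=[1 13 10 7 _] head=1 tail=4 count=3
After op 7 (write(17)): arr=[1 13 10 7 17] head=1 tail=0 count=4
After op 8 (write(3)): arr=[3 13 10 7 17] head=1 tail=1 count=5
After op 9 (write(5)): arr=[3 5 10 7 17] head=2 tail=2 count=5
After op 10 (write(2)): arr=[3 5 2 7 17] head=3 tail=3 count=5
After op 11 (write(23)): arr=[3 5 2 23 17] head=4 tail=4 count=5
After op 12 (peek()): arr=[3 5 2 23 17] head=4 tail=4 count=5
After op 13 (read()): arr=[3 5 2 23 17] head=0 tail=4 count=4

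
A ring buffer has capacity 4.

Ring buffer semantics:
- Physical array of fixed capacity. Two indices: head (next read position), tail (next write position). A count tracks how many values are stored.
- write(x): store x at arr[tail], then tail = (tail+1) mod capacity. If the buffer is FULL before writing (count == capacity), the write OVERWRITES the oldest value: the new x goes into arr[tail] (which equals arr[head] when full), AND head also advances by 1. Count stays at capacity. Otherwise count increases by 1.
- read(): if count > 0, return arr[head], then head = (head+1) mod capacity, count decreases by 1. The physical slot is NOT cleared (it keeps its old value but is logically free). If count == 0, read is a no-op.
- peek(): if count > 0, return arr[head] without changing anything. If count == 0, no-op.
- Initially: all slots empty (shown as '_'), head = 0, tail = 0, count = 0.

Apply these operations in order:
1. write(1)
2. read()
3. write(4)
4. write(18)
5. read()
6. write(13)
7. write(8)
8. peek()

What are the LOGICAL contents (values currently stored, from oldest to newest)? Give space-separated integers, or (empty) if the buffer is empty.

Answer: 18 13 8

Derivation:
After op 1 (write(1)): arr=[1 _ _ _] head=0 tail=1 count=1
After op 2 (read()): arr=[1 _ _ _] head=1 tail=1 count=0
After op 3 (write(4)): arr=[1 4 _ _] head=1 tail=2 count=1
After op 4 (write(18)): arr=[1 4 18 _] head=1 tail=3 count=2
After op 5 (read()): arr=[1 4 18 _] head=2 tail=3 count=1
After op 6 (write(13)): arr=[1 4 18 13] head=2 tail=0 count=2
After op 7 (write(8)): arr=[8 4 18 13] head=2 tail=1 count=3
After op 8 (peek()): arr=[8 4 18 13] head=2 tail=1 count=3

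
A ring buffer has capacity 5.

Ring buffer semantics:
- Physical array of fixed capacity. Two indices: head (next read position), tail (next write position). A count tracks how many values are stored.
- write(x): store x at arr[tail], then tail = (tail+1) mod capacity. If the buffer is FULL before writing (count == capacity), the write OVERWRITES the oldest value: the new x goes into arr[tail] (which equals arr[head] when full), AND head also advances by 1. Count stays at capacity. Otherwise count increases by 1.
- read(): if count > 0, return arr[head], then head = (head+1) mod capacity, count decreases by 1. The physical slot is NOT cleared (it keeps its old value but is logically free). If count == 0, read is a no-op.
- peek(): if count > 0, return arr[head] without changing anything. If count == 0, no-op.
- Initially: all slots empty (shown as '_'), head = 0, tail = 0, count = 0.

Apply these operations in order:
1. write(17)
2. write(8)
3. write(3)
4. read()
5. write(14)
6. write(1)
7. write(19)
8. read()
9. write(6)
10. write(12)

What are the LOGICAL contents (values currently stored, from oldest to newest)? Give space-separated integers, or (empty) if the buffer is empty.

Answer: 14 1 19 6 12

Derivation:
After op 1 (write(17)): arr=[17 _ _ _ _] head=0 tail=1 count=1
After op 2 (write(8)): arr=[17 8 _ _ _] head=0 tail=2 count=2
After op 3 (write(3)): arr=[17 8 3 _ _] head=0 tail=3 count=3
After op 4 (read()): arr=[17 8 3 _ _] head=1 tail=3 count=2
After op 5 (write(14)): arr=[17 8 3 14 _] head=1 tail=4 count=3
After op 6 (write(1)): arr=[17 8 3 14 1] head=1 tail=0 count=4
After op 7 (write(19)): arr=[19 8 3 14 1] head=1 tail=1 count=5
After op 8 (read()): arr=[19 8 3 14 1] head=2 tail=1 count=4
After op 9 (write(6)): arr=[19 6 3 14 1] head=2 tail=2 count=5
After op 10 (write(12)): arr=[19 6 12 14 1] head=3 tail=3 count=5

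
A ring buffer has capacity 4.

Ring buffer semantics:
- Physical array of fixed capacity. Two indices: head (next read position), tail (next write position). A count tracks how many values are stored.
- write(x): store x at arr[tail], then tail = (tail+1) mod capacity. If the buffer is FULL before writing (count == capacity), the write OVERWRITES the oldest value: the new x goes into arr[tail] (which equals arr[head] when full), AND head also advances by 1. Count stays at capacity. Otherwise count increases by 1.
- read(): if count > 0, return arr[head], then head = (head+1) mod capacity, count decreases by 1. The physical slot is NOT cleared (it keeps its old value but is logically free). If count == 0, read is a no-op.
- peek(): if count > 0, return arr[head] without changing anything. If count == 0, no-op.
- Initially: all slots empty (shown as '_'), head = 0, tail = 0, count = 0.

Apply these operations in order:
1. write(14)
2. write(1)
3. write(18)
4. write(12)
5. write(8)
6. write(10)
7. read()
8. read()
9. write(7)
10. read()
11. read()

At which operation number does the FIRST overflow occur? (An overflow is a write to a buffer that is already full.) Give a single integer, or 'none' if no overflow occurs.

After op 1 (write(14)): arr=[14 _ _ _] head=0 tail=1 count=1
After op 2 (write(1)): arr=[14 1 _ _] head=0 tail=2 count=2
After op 3 (write(18)): arr=[14 1 18 _] head=0 tail=3 count=3
After op 4 (write(12)): arr=[14 1 18 12] head=0 tail=0 count=4
After op 5 (write(8)): arr=[8 1 18 12] head=1 tail=1 count=4
After op 6 (write(10)): arr=[8 10 18 12] head=2 tail=2 count=4
After op 7 (read()): arr=[8 10 18 12] head=3 tail=2 count=3
After op 8 (read()): arr=[8 10 18 12] head=0 tail=2 count=2
After op 9 (write(7)): arr=[8 10 7 12] head=0 tail=3 count=3
After op 10 (read()): arr=[8 10 7 12] head=1 tail=3 count=2
After op 11 (read()): arr=[8 10 7 12] head=2 tail=3 count=1

Answer: 5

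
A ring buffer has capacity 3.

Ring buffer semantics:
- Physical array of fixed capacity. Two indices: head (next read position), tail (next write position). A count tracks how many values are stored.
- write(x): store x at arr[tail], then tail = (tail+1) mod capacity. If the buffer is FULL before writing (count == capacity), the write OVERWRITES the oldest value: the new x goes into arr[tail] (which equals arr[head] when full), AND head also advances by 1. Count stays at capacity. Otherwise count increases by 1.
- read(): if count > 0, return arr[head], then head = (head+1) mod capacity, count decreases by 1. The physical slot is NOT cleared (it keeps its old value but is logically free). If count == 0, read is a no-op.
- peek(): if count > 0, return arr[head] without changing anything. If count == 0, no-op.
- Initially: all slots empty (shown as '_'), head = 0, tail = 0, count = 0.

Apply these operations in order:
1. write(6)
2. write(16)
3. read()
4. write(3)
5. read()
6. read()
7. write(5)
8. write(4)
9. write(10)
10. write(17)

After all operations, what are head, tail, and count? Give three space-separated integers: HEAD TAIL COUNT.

After op 1 (write(6)): arr=[6 _ _] head=0 tail=1 count=1
After op 2 (write(16)): arr=[6 16 _] head=0 tail=2 count=2
After op 3 (read()): arr=[6 16 _] head=1 tail=2 count=1
After op 4 (write(3)): arr=[6 16 3] head=1 tail=0 count=2
After op 5 (read()): arr=[6 16 3] head=2 tail=0 count=1
After op 6 (read()): arr=[6 16 3] head=0 tail=0 count=0
After op 7 (write(5)): arr=[5 16 3] head=0 tail=1 count=1
After op 8 (write(4)): arr=[5 4 3] head=0 tail=2 count=2
After op 9 (write(10)): arr=[5 4 10] head=0 tail=0 count=3
After op 10 (write(17)): arr=[17 4 10] head=1 tail=1 count=3

Answer: 1 1 3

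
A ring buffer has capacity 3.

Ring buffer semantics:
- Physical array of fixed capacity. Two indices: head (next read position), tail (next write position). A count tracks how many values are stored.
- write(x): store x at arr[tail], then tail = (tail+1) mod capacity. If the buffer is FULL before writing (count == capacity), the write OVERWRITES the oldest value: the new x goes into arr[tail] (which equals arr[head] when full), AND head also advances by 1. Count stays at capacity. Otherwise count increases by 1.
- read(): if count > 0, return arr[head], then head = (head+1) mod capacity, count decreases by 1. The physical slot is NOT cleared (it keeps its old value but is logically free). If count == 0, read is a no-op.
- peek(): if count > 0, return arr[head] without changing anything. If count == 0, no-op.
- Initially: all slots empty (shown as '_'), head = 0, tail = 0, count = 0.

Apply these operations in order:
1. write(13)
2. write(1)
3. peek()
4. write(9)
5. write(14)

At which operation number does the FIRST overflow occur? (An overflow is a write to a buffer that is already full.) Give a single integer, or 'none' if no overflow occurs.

After op 1 (write(13)): arr=[13 _ _] head=0 tail=1 count=1
After op 2 (write(1)): arr=[13 1 _] head=0 tail=2 count=2
After op 3 (peek()): arr=[13 1 _] head=0 tail=2 count=2
After op 4 (write(9)): arr=[13 1 9] head=0 tail=0 count=3
After op 5 (write(14)): arr=[14 1 9] head=1 tail=1 count=3

Answer: 5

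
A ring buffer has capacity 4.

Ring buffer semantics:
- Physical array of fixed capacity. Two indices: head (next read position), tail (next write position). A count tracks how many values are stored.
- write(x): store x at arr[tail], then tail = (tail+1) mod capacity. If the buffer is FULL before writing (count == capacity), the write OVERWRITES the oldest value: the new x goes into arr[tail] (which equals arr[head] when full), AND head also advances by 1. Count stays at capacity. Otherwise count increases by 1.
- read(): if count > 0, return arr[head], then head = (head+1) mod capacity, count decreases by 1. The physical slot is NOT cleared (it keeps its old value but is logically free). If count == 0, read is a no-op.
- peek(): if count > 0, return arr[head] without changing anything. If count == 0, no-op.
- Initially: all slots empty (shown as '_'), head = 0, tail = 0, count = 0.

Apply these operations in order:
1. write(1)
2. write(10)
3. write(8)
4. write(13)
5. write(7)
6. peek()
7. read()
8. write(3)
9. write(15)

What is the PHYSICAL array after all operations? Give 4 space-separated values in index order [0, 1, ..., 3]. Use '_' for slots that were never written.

Answer: 7 3 15 13

Derivation:
After op 1 (write(1)): arr=[1 _ _ _] head=0 tail=1 count=1
After op 2 (write(10)): arr=[1 10 _ _] head=0 tail=2 count=2
After op 3 (write(8)): arr=[1 10 8 _] head=0 tail=3 count=3
After op 4 (write(13)): arr=[1 10 8 13] head=0 tail=0 count=4
After op 5 (write(7)): arr=[7 10 8 13] head=1 tail=1 count=4
After op 6 (peek()): arr=[7 10 8 13] head=1 tail=1 count=4
After op 7 (read()): arr=[7 10 8 13] head=2 tail=1 count=3
After op 8 (write(3)): arr=[7 3 8 13] head=2 tail=2 count=4
After op 9 (write(15)): arr=[7 3 15 13] head=3 tail=3 count=4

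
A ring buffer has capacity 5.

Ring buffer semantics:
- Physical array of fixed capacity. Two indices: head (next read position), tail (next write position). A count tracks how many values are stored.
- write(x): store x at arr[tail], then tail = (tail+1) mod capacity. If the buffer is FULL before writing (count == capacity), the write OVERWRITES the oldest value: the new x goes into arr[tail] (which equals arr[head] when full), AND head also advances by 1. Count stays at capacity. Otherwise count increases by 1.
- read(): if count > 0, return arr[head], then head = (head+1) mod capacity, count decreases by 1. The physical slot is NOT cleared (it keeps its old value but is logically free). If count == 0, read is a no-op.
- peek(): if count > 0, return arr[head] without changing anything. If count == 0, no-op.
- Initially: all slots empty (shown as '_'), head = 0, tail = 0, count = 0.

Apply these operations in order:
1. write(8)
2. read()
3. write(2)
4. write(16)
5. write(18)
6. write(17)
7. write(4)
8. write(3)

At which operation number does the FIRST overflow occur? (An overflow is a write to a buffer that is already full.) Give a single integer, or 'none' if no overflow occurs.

Answer: 8

Derivation:
After op 1 (write(8)): arr=[8 _ _ _ _] head=0 tail=1 count=1
After op 2 (read()): arr=[8 _ _ _ _] head=1 tail=1 count=0
After op 3 (write(2)): arr=[8 2 _ _ _] head=1 tail=2 count=1
After op 4 (write(16)): arr=[8 2 16 _ _] head=1 tail=3 count=2
After op 5 (write(18)): arr=[8 2 16 18 _] head=1 tail=4 count=3
After op 6 (write(17)): arr=[8 2 16 18 17] head=1 tail=0 count=4
After op 7 (write(4)): arr=[4 2 16 18 17] head=1 tail=1 count=5
After op 8 (write(3)): arr=[4 3 16 18 17] head=2 tail=2 count=5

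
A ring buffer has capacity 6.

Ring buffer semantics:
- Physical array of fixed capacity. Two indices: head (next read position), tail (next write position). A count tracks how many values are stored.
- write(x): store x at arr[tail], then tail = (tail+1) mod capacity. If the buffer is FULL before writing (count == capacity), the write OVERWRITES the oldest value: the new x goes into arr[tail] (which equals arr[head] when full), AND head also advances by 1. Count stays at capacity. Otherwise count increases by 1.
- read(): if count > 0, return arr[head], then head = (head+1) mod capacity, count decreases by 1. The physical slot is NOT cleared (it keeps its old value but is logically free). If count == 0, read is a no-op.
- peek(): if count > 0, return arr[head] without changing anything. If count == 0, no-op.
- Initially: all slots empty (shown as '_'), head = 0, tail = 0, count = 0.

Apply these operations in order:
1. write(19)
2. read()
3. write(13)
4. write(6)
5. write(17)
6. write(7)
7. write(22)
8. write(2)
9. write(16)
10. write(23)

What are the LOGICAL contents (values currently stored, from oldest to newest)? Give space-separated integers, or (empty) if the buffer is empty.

Answer: 17 7 22 2 16 23

Derivation:
After op 1 (write(19)): arr=[19 _ _ _ _ _] head=0 tail=1 count=1
After op 2 (read()): arr=[19 _ _ _ _ _] head=1 tail=1 count=0
After op 3 (write(13)): arr=[19 13 _ _ _ _] head=1 tail=2 count=1
After op 4 (write(6)): arr=[19 13 6 _ _ _] head=1 tail=3 count=2
After op 5 (write(17)): arr=[19 13 6 17 _ _] head=1 tail=4 count=3
After op 6 (write(7)): arr=[19 13 6 17 7 _] head=1 tail=5 count=4
After op 7 (write(22)): arr=[19 13 6 17 7 22] head=1 tail=0 count=5
After op 8 (write(2)): arr=[2 13 6 17 7 22] head=1 tail=1 count=6
After op 9 (write(16)): arr=[2 16 6 17 7 22] head=2 tail=2 count=6
After op 10 (write(23)): arr=[2 16 23 17 7 22] head=3 tail=3 count=6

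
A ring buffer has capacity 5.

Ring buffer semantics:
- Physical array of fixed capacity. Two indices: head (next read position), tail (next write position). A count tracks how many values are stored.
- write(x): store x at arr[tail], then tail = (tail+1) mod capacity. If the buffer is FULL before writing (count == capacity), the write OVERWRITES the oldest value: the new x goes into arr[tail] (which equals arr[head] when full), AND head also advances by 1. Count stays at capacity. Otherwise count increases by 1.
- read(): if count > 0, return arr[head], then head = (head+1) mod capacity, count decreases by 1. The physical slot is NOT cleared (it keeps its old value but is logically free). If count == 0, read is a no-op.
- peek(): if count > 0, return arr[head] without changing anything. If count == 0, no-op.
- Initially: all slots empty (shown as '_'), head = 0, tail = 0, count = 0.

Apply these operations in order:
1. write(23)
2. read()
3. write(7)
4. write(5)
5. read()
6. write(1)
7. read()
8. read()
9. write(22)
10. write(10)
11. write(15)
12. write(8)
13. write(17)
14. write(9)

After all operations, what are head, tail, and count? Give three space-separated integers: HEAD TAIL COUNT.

After op 1 (write(23)): arr=[23 _ _ _ _] head=0 tail=1 count=1
After op 2 (read()): arr=[23 _ _ _ _] head=1 tail=1 count=0
After op 3 (write(7)): arr=[23 7 _ _ _] head=1 tail=2 count=1
After op 4 (write(5)): arr=[23 7 5 _ _] head=1 tail=3 count=2
After op 5 (read()): arr=[23 7 5 _ _] head=2 tail=3 count=1
After op 6 (write(1)): arr=[23 7 5 1 _] head=2 tail=4 count=2
After op 7 (read()): arr=[23 7 5 1 _] head=3 tail=4 count=1
After op 8 (read()): arr=[23 7 5 1 _] head=4 tail=4 count=0
After op 9 (write(22)): arr=[23 7 5 1 22] head=4 tail=0 count=1
After op 10 (write(10)): arr=[10 7 5 1 22] head=4 tail=1 count=2
After op 11 (write(15)): arr=[10 15 5 1 22] head=4 tail=2 count=3
After op 12 (write(8)): arr=[10 15 8 1 22] head=4 tail=3 count=4
After op 13 (write(17)): arr=[10 15 8 17 22] head=4 tail=4 count=5
After op 14 (write(9)): arr=[10 15 8 17 9] head=0 tail=0 count=5

Answer: 0 0 5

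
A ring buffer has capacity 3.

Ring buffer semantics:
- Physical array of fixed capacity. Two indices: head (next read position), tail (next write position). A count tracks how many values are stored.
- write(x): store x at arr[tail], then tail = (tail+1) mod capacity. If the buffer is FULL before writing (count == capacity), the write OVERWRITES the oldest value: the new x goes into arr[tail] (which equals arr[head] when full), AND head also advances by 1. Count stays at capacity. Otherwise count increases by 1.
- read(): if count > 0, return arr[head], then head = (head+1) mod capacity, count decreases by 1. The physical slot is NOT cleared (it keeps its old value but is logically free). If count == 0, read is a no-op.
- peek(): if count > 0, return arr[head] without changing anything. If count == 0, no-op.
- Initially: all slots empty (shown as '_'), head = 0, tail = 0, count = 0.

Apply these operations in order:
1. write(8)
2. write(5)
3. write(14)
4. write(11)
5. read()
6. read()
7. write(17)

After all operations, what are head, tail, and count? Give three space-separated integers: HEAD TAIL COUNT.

Answer: 0 2 2

Derivation:
After op 1 (write(8)): arr=[8 _ _] head=0 tail=1 count=1
After op 2 (write(5)): arr=[8 5 _] head=0 tail=2 count=2
After op 3 (write(14)): arr=[8 5 14] head=0 tail=0 count=3
After op 4 (write(11)): arr=[11 5 14] head=1 tail=1 count=3
After op 5 (read()): arr=[11 5 14] head=2 tail=1 count=2
After op 6 (read()): arr=[11 5 14] head=0 tail=1 count=1
After op 7 (write(17)): arr=[11 17 14] head=0 tail=2 count=2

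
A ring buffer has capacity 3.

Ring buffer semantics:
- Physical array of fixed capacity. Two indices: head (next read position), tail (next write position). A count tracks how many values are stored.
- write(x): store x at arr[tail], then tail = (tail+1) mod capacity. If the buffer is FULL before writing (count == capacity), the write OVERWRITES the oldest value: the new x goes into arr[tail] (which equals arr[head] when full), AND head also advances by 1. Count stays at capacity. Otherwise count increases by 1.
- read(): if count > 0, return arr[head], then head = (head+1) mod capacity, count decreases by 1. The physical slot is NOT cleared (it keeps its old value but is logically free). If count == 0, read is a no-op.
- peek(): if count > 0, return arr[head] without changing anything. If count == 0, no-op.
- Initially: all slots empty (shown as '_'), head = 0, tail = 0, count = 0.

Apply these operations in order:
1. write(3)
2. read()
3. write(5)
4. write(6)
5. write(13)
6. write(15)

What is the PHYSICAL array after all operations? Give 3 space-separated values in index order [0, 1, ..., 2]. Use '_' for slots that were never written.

Answer: 13 15 6

Derivation:
After op 1 (write(3)): arr=[3 _ _] head=0 tail=1 count=1
After op 2 (read()): arr=[3 _ _] head=1 tail=1 count=0
After op 3 (write(5)): arr=[3 5 _] head=1 tail=2 count=1
After op 4 (write(6)): arr=[3 5 6] head=1 tail=0 count=2
After op 5 (write(13)): arr=[13 5 6] head=1 tail=1 count=3
After op 6 (write(15)): arr=[13 15 6] head=2 tail=2 count=3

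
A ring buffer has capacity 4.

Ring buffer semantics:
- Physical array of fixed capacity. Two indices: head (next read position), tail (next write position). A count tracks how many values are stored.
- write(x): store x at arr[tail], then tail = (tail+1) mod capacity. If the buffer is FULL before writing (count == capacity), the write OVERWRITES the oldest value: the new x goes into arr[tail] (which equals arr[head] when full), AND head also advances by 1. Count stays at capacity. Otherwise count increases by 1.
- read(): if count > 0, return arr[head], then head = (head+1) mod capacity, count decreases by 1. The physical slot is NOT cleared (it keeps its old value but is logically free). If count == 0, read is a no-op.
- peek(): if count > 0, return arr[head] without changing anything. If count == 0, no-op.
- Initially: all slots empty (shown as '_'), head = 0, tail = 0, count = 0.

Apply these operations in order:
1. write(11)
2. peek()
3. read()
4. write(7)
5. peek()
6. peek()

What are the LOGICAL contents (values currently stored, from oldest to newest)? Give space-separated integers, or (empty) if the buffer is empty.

After op 1 (write(11)): arr=[11 _ _ _] head=0 tail=1 count=1
After op 2 (peek()): arr=[11 _ _ _] head=0 tail=1 count=1
After op 3 (read()): arr=[11 _ _ _] head=1 tail=1 count=0
After op 4 (write(7)): arr=[11 7 _ _] head=1 tail=2 count=1
After op 5 (peek()): arr=[11 7 _ _] head=1 tail=2 count=1
After op 6 (peek()): arr=[11 7 _ _] head=1 tail=2 count=1

Answer: 7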